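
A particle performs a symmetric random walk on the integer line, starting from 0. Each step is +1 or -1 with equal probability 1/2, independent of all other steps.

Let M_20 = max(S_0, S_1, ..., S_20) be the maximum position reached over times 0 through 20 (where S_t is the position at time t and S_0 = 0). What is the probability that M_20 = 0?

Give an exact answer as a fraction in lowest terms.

Let M_20 = max(S_0,...,S_20). Use the reflection principle: for j ≥ 1, #{paths with M_20 ≥ j} = #{S_20 ≥ j} + #{S_20 ≥ j+1}.
P(M_20 ≥ 0) = 1 since S_0 = 0, so #{M_20 ≥ 0} = 1048576.
#{M_20 ≥ 1} = #{S_20 ≥ 1} + #{S_20 ≥ 2} = 431910 + 431910 = 863820.
#{M_20 = 0} = 1048576 - 863820 = 184756.
P(M_20 = 0) = 184756/1048576 = 46189/262144

Answer: 46189/262144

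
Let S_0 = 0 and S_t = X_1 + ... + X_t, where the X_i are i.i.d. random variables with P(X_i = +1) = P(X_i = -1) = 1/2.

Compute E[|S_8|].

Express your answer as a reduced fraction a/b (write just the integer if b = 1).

S_8 takes values m ≡ 0 (mod 2) with |m| ≤ 8; P(S_8=m) = C(8,(8+m)/2)/2^8.
Total paths: 2^8 = 256
Distribution: P(S=-8)=1/256, P(S=-6)=8/256, P(S=-4)=28/256, P(S=-2)=56/256, P(S=0)=70/256, P(S=2)=56/256, P(S=4)=28/256, P(S=6)=8/256, P(S=8)=1/256
E[|S_8|] = Σ_m |m|·P(S_8=m) = 560/256 = 35/16

Answer: 35/16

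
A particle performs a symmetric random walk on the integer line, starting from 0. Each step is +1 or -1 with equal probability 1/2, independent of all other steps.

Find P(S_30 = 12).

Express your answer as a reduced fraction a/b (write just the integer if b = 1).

To reach position 12 after 30 steps: need 21 steps of +1 and 9 of -1.
Favorable paths: C(30,21) = 14307150
Total paths: 2^30 = 1073741824
P = 14307150/1073741824 = 7153575/536870912

Answer: 7153575/536870912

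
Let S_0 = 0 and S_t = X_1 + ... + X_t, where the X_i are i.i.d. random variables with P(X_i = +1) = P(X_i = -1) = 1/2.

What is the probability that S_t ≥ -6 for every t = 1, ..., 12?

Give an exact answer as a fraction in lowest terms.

Answer: 1969/2048

Derivation:
Let f(t,s) = #length-t paths at position s with S_1..S_t all ≥ -6.
f(t,s) = f(t-1,s-1) + f(t-1,s+1) for s ≥ -6; f(t,s) = 0 for s < -6.
t=0: f(0,0)=1
t=1: f(1,-1)=1 f(1,1)=1
t=2: f(2,-2)=1 f(2,0)=2 f(2,2)=1
t=3: f(3,-3)=1 f(3,-1)=3 f(3,1)=3 f(3,3)=1
t=4: f(4,-4)=1 f(4,-2)=4 f(4,0)=6 f(4,2)=4 f(4,4)=1
t=5: f(5,-5)=1 f(5,-3)=5 f(5,-1)=10 f(5,1)=10 f(5,3)=5 f(5,5)=1
t=6: f(6,-6)=1 f(6,-4)=6 f(6,-2)=15 f(6,0)=20 f(6,2)=15 f(6,4)=6 f(6,6)=1
t=7: f(7,-5)=7 f(7,-3)=21 f(7,-1)=35 f(7,1)=35 f(7,3)=21 f(7,5)=7 f(7,7)=1
t=8: f(8,-6)=7 f(8,-4)=28 f(8,-2)=56 f(8,0)=70 f(8,2)=56 f(8,4)=28 f(8,6)=8 f(8,8)=1
t=9: f(9,-5)=35 f(9,-3)=84 f(9,-1)=126 f(9,1)=126 f(9,3)=84 f(9,5)=36 f(9,7)=9 f(9,9)=1
t=10: f(10,-6)=35 f(10,-4)=119 f(10,-2)=210 f(10,0)=252 f(10,2)=210 f(10,4)=120 f(10,6)=45 f(10,8)=10 f(10,10)=1
t=11: f(11,-5)=154 f(11,-3)=329 f(11,-1)=462 f(11,1)=462 f(11,3)=330 f(11,5)=165 f(11,7)=55 f(11,9)=11 f(11,11)=1
t=12: f(12,-6)=154 f(12,-4)=483 f(12,-2)=791 f(12,0)=924 f(12,2)=792 f(12,4)=495 f(12,6)=220 f(12,8)=66 f(12,10)=12 f(12,12)=1
Σ_s f(12,s) = 3938
P = 3938/4096 = 1969/2048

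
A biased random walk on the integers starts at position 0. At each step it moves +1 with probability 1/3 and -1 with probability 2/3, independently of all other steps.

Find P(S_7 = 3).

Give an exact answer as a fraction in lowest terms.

To reach position 3 after 7 steps: need 5 steps of +1 and 2 steps of -1.
Number of such sequences: C(7,5) = 21
Each has probability (1/3)^5 · (2/3)^2 = 4/2187
P = 21 · 4/2187 = 28/729

Answer: 28/729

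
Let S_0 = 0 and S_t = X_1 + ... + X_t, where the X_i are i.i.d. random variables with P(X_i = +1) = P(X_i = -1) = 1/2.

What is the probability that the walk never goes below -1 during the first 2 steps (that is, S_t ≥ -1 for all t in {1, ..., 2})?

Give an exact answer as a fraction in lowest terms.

Answer: 3/4

Derivation:
Let f(t,s) = #length-t paths at position s with S_1..S_t all ≥ -1.
f(t,s) = f(t-1,s-1) + f(t-1,s+1) for s ≥ -1; f(t,s) = 0 for s < -1.
t=0: f(0,0)=1
t=1: f(1,-1)=1 f(1,1)=1
t=2: f(2,0)=2 f(2,2)=1
Σ_s f(2,s) = 3
P = 3/4 = 3/4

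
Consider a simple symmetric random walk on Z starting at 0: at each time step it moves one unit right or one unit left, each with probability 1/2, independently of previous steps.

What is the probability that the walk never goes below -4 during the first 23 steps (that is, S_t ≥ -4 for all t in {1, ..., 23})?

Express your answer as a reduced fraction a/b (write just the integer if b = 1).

Let f(t,s) = #length-t paths at position s with S_1..S_t all ≥ -4.
f(t,s) = f(t-1,s-1) + f(t-1,s+1) for s ≥ -4; f(t,s) = 0 for s < -4.
t=0: f(0,0)=1
t=1: f(1,-1)=1 f(1,1)=1
t=2: f(2,-2)=1 f(2,0)=2 f(2,2)=1
t=3: f(3,-3)=1 f(3,-1)=3 f(3,1)=3 f(3,3)=1
t=4: f(4,-4)=1 f(4,-2)=4 f(4,0)=6 f(4,2)=4 f(4,4)=1
t=5: f(5,-3)=5 f(5,-1)=10 f(5,1)=10 f(5,3)=5 f(5,5)=1
t=6: f(6,-4)=5 f(6,-2)=15 f(6,0)=20 f(6,2)=15 f(6,4)=6 f(6,6)=1
t=7: f(7,-3)=20 f(7,-1)=35 f(7,1)=35 f(7,3)=21 f(7,5)=7 f(7,7)=1
t=8: f(8,-4)=20 f(8,-2)=55 f(8,0)=70 f(8,2)=56 f(8,4)=28 f(8,6)=8 f(8,8)=1
t=9: f(9,-3)=75 f(9,-1)=125 f(9,1)=126 f(9,3)=84 f(9,5)=36 f(9,7)=9 f(9,9)=1
t=10: f(10,-4)=75 f(10,-2)=200 f(10,0)=251 f(10,2)=210 f(10,4)=120 f(10,6)=45 f(10,8)=10 f(10,10)=1
t=11: f(11,-3)=275 f(11,-1)=451 f(11,1)=461 f(11,3)=330 f(11,5)=165 f(11,7)=55 f(11,9)=11 f(11,11)=1
t=12: f(12,-4)=275 f(12,-2)=726 f(12,0)=912 f(12,2)=791 f(12,4)=495 f(12,6)=220 f(12,8)=66 f(12,10)=12 f(12,12)=1
t=13: f(13,-3)=1001 f(13,-1)=1638 f(13,1)=1703 f(13,3)=1286 f(13,5)=715 f(13,7)=286 f(13,9)=78 f(13,11)=13 f(13,13)=1
t=14: f(14,-4)=1001 f(14,-2)=2639 f(14,0)=3341 f(14,2)=2989 f(14,4)=2001 f(14,6)=1001 f(14,8)=364 f(14,10)=91 f(14,12)=14 f(14,14)=1
t=15: f(15,-3)=3640 f(15,-1)=5980 f(15,1)=6330 f(15,3)=4990 f(15,5)=3002 f(15,7)=1365 f(15,9)=455 f(15,11)=105 f(15,13)=15 f(15,15)=1
t=16: f(16,-4)=3640 f(16,-2)=9620 f(16,0)=12310 f(16,2)=11320 f(16,4)=7992 f(16,6)=4367 f(16,8)=1820 f(16,10)=560 f(16,12)=120 f(16,14)=16 f(16,16)=1
t=17: f(17,-3)=13260 f(17,-1)=21930 f(17,1)=23630 f(17,3)=19312 f(17,5)=12359 f(17,7)=6187 f(17,9)=2380 f(17,11)=680 f(17,13)=136 f(17,15)=17 f(17,17)=1
t=18: f(18,-4)=13260 f(18,-2)=35190 f(18,0)=45560 f(18,2)=42942 f(18,4)=31671 f(18,6)=18546 f(18,8)=8567 f(18,10)=3060 f(18,12)=816 f(18,14)=153 f(18,16)=18 f(18,18)=1
t=19: f(19,-3)=48450 f(19,-1)=80750 f(19,1)=88502 f(19,3)=74613 f(19,5)=50217 f(19,7)=27113 f(19,9)=11627 f(19,11)=3876 f(19,13)=969 f(19,15)=171 f(19,17)=19 f(19,19)=1
t=20: f(20,-4)=48450 f(20,-2)=129200 f(20,0)=169252 f(20,2)=163115 f(20,4)=124830 f(20,6)=77330 f(20,8)=38740 f(20,10)=15503 f(20,12)=4845 f(20,14)=1140 f(20,16)=190 f(20,18)=20 f(20,20)=1
t=21: f(21,-3)=177650 f(21,-1)=298452 f(21,1)=332367 f(21,3)=287945 f(21,5)=202160 f(21,7)=116070 f(21,9)=54243 f(21,11)=20348 f(21,13)=5985 f(21,15)=1330 f(21,17)=210 f(21,19)=21 f(21,21)=1
t=22: f(22,-4)=177650 f(22,-2)=476102 f(22,0)=630819 f(22,2)=620312 f(22,4)=490105 f(22,6)=318230 f(22,8)=170313 f(22,10)=74591 f(22,12)=26333 f(22,14)=7315 f(22,16)=1540 f(22,18)=231 f(22,20)=22 f(22,22)=1
t=23: f(23,-3)=653752 f(23,-1)=1106921 f(23,1)=1251131 f(23,3)=1110417 f(23,5)=808335 f(23,7)=488543 f(23,9)=244904 f(23,11)=100924 f(23,13)=33648 f(23,15)=8855 f(23,17)=1771 f(23,19)=253 f(23,21)=23 f(23,23)=1
Σ_s f(23,s) = 5809478
P = 5809478/8388608 = 2904739/4194304

Answer: 2904739/4194304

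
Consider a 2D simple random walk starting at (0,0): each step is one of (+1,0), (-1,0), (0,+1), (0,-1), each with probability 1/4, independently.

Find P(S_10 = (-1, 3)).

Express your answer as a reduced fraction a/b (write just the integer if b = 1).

Let h be the number of horizontal steps (so 10-h are vertical). To end at (-1,3) need (h-1)/2 right-steps and ((10-h)+3)/2 up-steps.
Sum over h with 1 ≤ h ≤ 7, h ≡ 1 (mod 2), 10-h ≡ 1 (mod 2):
h=1: C(10,1)·C(1,0)·C(9,6) = 10·1·84 = 840
h=3: C(10,3)·C(3,1)·C(7,5) = 120·3·21 = 7560
h=5: C(10,5)·C(5,2)·C(5,4) = 252·10·5 = 12600
h=7: C(10,7)·C(7,3)·C(3,3) = 120·35·1 = 4200
Total favorable: 25200
Total paths: 4^10 = 1048576
P = 25200/1048576 = 1575/65536

Answer: 1575/65536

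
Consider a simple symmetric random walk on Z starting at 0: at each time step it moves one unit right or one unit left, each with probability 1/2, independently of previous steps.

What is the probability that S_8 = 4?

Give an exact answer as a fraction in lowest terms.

Answer: 7/64

Derivation:
To reach position 4 after 8 steps: need 6 steps of +1 and 2 of -1.
Favorable paths: C(8,6) = 28
Total paths: 2^8 = 256
P = 28/256 = 7/64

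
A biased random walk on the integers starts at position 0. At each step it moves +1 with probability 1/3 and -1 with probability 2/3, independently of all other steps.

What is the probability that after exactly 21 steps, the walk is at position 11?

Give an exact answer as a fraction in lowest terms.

Answer: 72352/1162261467

Derivation:
To reach position 11 after 21 steps: need 16 steps of +1 and 5 steps of -1.
Number of such sequences: C(21,16) = 20349
Each has probability (1/3)^16 · (2/3)^5 = 32/10460353203
P = 20349 · 32/10460353203 = 72352/1162261467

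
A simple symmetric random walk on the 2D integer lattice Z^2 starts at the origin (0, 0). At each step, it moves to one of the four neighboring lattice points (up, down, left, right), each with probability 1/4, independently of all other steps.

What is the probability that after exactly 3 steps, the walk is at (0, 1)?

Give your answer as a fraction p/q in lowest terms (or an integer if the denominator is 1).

Answer: 9/64

Derivation:
Let h be the number of horizontal steps (so 3-h are vertical). To end at (0,1) need (h+0)/2 right-steps and ((3-h)+1)/2 up-steps.
Sum over h with 0 ≤ h ≤ 2, h ≡ 0 (mod 2), 3-h ≡ 1 (mod 2):
h=0: C(3,0)·C(0,0)·C(3,2) = 1·1·3 = 3
h=2: C(3,2)·C(2,1)·C(1,1) = 3·2·1 = 6
Total favorable: 9
Total paths: 4^3 = 64
P = 9/64 = 9/64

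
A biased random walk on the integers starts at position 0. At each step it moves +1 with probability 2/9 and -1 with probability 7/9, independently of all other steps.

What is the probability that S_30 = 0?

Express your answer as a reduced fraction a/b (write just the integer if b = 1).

To be at 0 after 30 steps: need exactly 15 steps of +1 and 15 of -1.
Number of such sequences: C(30,15) = 155117520
Each has probability (2/9)^15 · (7/9)^15 = 155568095557812224/42391158275216203514294433201
P = 155117520 · 155568095557812224/42391158275216203514294433201 = 2681259686005649868062720/4710128697246244834921603689

Answer: 2681259686005649868062720/4710128697246244834921603689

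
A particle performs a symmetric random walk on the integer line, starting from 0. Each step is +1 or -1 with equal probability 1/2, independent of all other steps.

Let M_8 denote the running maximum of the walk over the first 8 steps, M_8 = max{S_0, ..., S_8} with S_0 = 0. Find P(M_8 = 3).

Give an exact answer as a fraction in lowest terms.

Let M_8 = max(S_0,...,S_8). Use the reflection principle: for j ≥ 1, #{paths with M_8 ≥ j} = #{S_8 ≥ j} + #{S_8 ≥ j+1}.
By reflection, #{M_8 ≥ 3} = #{S_8 ≥ 3} + #{S_8 ≥ 4} = 37 + 37 = 74.
#{M_8 ≥ 4} = #{S_8 ≥ 4} + #{S_8 ≥ 5} = 37 + 9 = 46.
#{M_8 = 3} = 74 - 46 = 28.
P(M_8 = 3) = 28/256 = 7/64

Answer: 7/64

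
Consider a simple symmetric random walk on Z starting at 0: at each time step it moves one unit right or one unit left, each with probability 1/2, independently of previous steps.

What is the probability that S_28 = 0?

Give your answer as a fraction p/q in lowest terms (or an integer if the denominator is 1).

Answer: 5014575/33554432

Derivation:
To return to 0 after 28 steps: need exactly 14 steps of +1 and 14 of -1.
Favorable paths: C(28,14) = 40116600
Total paths: 2^28 = 268435456
P = 40116600/268435456 = 5014575/33554432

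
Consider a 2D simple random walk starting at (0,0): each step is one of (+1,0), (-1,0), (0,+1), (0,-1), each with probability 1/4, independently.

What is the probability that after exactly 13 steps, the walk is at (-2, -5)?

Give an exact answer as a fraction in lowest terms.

Answer: 184041/33554432

Derivation:
Let h be the number of horizontal steps (so 13-h are vertical). To end at (-2,-5) need (h-2)/2 right-steps and ((13-h)-5)/2 up-steps.
Sum over h with 2 ≤ h ≤ 8, h ≡ 0 (mod 2), 13-h ≡ 1 (mod 2):
h=2: C(13,2)·C(2,0)·C(11,3) = 78·1·165 = 12870
h=4: C(13,4)·C(4,1)·C(9,2) = 715·4·36 = 102960
h=6: C(13,6)·C(6,2)·C(7,1) = 1716·15·7 = 180180
h=8: C(13,8)·C(8,3)·C(5,0) = 1287·56·1 = 72072
Total favorable: 368082
Total paths: 4^13 = 67108864
P = 368082/67108864 = 184041/33554432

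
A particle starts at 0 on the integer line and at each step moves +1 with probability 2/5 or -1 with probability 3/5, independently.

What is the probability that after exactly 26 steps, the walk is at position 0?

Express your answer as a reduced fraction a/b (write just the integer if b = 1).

Answer: 5433562167312384/59604644775390625

Derivation:
To be at 0 after 26 steps: need exactly 13 steps of +1 and 13 of -1.
Number of such sequences: C(26,13) = 10400600
Each has probability (2/5)^13 · (3/5)^13 = 13060694016/1490116119384765625
P = 10400600 · 13060694016/1490116119384765625 = 5433562167312384/59604644775390625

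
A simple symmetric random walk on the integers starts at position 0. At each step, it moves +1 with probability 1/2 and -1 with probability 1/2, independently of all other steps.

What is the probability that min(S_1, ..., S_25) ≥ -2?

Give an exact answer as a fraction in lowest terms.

Answer: 928625/2097152

Derivation:
Let f(t,s) = #length-t paths at position s with S_1..S_t all ≥ -2.
f(t,s) = f(t-1,s-1) + f(t-1,s+1) for s ≥ -2; f(t,s) = 0 for s < -2.
t=0: f(0,0)=1
t=1: f(1,-1)=1 f(1,1)=1
t=2: f(2,-2)=1 f(2,0)=2 f(2,2)=1
t=3: f(3,-1)=3 f(3,1)=3 f(3,3)=1
t=4: f(4,-2)=3 f(4,0)=6 f(4,2)=4 f(4,4)=1
t=5: f(5,-1)=9 f(5,1)=10 f(5,3)=5 f(5,5)=1
t=6: f(6,-2)=9 f(6,0)=19 f(6,2)=15 f(6,4)=6 f(6,6)=1
t=7: f(7,-1)=28 f(7,1)=34 f(7,3)=21 f(7,5)=7 f(7,7)=1
t=8: f(8,-2)=28 f(8,0)=62 f(8,2)=55 f(8,4)=28 f(8,6)=8 f(8,8)=1
t=9: f(9,-1)=90 f(9,1)=117 f(9,3)=83 f(9,5)=36 f(9,7)=9 f(9,9)=1
t=10: f(10,-2)=90 f(10,0)=207 f(10,2)=200 f(10,4)=119 f(10,6)=45 f(10,8)=10 f(10,10)=1
t=11: f(11,-1)=297 f(11,1)=407 f(11,3)=319 f(11,5)=164 f(11,7)=55 f(11,9)=11 f(11,11)=1
t=12: f(12,-2)=297 f(12,0)=704 f(12,2)=726 f(12,4)=483 f(12,6)=219 f(12,8)=66 f(12,10)=12 f(12,12)=1
t=13: f(13,-1)=1001 f(13,1)=1430 f(13,3)=1209 f(13,5)=702 f(13,7)=285 f(13,9)=78 f(13,11)=13 f(13,13)=1
t=14: f(14,-2)=1001 f(14,0)=2431 f(14,2)=2639 f(14,4)=1911 f(14,6)=987 f(14,8)=363 f(14,10)=91 f(14,12)=14 f(14,14)=1
t=15: f(15,-1)=3432 f(15,1)=5070 f(15,3)=4550 f(15,5)=2898 f(15,7)=1350 f(15,9)=454 f(15,11)=105 f(15,13)=15 f(15,15)=1
t=16: f(16,-2)=3432 f(16,0)=8502 f(16,2)=9620 f(16,4)=7448 f(16,6)=4248 f(16,8)=1804 f(16,10)=559 f(16,12)=120 f(16,14)=16 f(16,16)=1
t=17: f(17,-1)=11934 f(17,1)=18122 f(17,3)=17068 f(17,5)=11696 f(17,7)=6052 f(17,9)=2363 f(17,11)=679 f(17,13)=136 f(17,15)=17 f(17,17)=1
t=18: f(18,-2)=11934 f(18,0)=30056 f(18,2)=35190 f(18,4)=28764 f(18,6)=17748 f(18,8)=8415 f(18,10)=3042 f(18,12)=815 f(18,14)=153 f(18,16)=18 f(18,18)=1
t=19: f(19,-1)=41990 f(19,1)=65246 f(19,3)=63954 f(19,5)=46512 f(19,7)=26163 f(19,9)=11457 f(19,11)=3857 f(19,13)=968 f(19,15)=171 f(19,17)=19 f(19,19)=1
t=20: f(20,-2)=41990 f(20,0)=107236 f(20,2)=129200 f(20,4)=110466 f(20,6)=72675 f(20,8)=37620 f(20,10)=15314 f(20,12)=4825 f(20,14)=1139 f(20,16)=190 f(20,18)=20 f(20,20)=1
t=21: f(21,-1)=149226 f(21,1)=236436 f(21,3)=239666 f(21,5)=183141 f(21,7)=110295 f(21,9)=52934 f(21,11)=20139 f(21,13)=5964 f(21,15)=1329 f(21,17)=210 f(21,19)=21 f(21,21)=1
t=22: f(22,-2)=149226 f(22,0)=385662 f(22,2)=476102 f(22,4)=422807 f(22,6)=293436 f(22,8)=163229 f(22,10)=73073 f(22,12)=26103 f(22,14)=7293 f(22,16)=1539 f(22,18)=231 f(22,20)=22 f(22,22)=1
t=23: f(23,-1)=534888 f(23,1)=861764 f(23,3)=898909 f(23,5)=716243 f(23,7)=456665 f(23,9)=236302 f(23,11)=99176 f(23,13)=33396 f(23,15)=8832 f(23,17)=1770 f(23,19)=253 f(23,21)=23 f(23,23)=1
t=24: f(24,-2)=534888 f(24,0)=1396652 f(24,2)=1760673 f(24,4)=1615152 f(24,6)=1172908 f(24,8)=692967 f(24,10)=335478 f(24,12)=132572 f(24,14)=42228 f(24,16)=10602 f(24,18)=2023 f(24,20)=276 f(24,22)=24 f(24,24)=1
t=25: f(25,-1)=1931540 f(25,1)=3157325 f(25,3)=3375825 f(25,5)=2788060 f(25,7)=1865875 f(25,9)=1028445 f(25,11)=468050 f(25,13)=174800 f(25,15)=52830 f(25,17)=12625 f(25,19)=2299 f(25,21)=300 f(25,23)=25 f(25,25)=1
Σ_s f(25,s) = 14858000
P = 14858000/33554432 = 928625/2097152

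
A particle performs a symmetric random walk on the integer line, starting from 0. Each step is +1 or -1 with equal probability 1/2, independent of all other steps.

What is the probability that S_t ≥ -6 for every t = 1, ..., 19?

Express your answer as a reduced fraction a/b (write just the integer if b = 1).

Answer: 115957/131072

Derivation:
Let f(t,s) = #length-t paths at position s with S_1..S_t all ≥ -6.
f(t,s) = f(t-1,s-1) + f(t-1,s+1) for s ≥ -6; f(t,s) = 0 for s < -6.
t=0: f(0,0)=1
t=1: f(1,-1)=1 f(1,1)=1
t=2: f(2,-2)=1 f(2,0)=2 f(2,2)=1
t=3: f(3,-3)=1 f(3,-1)=3 f(3,1)=3 f(3,3)=1
t=4: f(4,-4)=1 f(4,-2)=4 f(4,0)=6 f(4,2)=4 f(4,4)=1
t=5: f(5,-5)=1 f(5,-3)=5 f(5,-1)=10 f(5,1)=10 f(5,3)=5 f(5,5)=1
t=6: f(6,-6)=1 f(6,-4)=6 f(6,-2)=15 f(6,0)=20 f(6,2)=15 f(6,4)=6 f(6,6)=1
t=7: f(7,-5)=7 f(7,-3)=21 f(7,-1)=35 f(7,1)=35 f(7,3)=21 f(7,5)=7 f(7,7)=1
t=8: f(8,-6)=7 f(8,-4)=28 f(8,-2)=56 f(8,0)=70 f(8,2)=56 f(8,4)=28 f(8,6)=8 f(8,8)=1
t=9: f(9,-5)=35 f(9,-3)=84 f(9,-1)=126 f(9,1)=126 f(9,3)=84 f(9,5)=36 f(9,7)=9 f(9,9)=1
t=10: f(10,-6)=35 f(10,-4)=119 f(10,-2)=210 f(10,0)=252 f(10,2)=210 f(10,4)=120 f(10,6)=45 f(10,8)=10 f(10,10)=1
t=11: f(11,-5)=154 f(11,-3)=329 f(11,-1)=462 f(11,1)=462 f(11,3)=330 f(11,5)=165 f(11,7)=55 f(11,9)=11 f(11,11)=1
t=12: f(12,-6)=154 f(12,-4)=483 f(12,-2)=791 f(12,0)=924 f(12,2)=792 f(12,4)=495 f(12,6)=220 f(12,8)=66 f(12,10)=12 f(12,12)=1
t=13: f(13,-5)=637 f(13,-3)=1274 f(13,-1)=1715 f(13,1)=1716 f(13,3)=1287 f(13,5)=715 f(13,7)=286 f(13,9)=78 f(13,11)=13 f(13,13)=1
t=14: f(14,-6)=637 f(14,-4)=1911 f(14,-2)=2989 f(14,0)=3431 f(14,2)=3003 f(14,4)=2002 f(14,6)=1001 f(14,8)=364 f(14,10)=91 f(14,12)=14 f(14,14)=1
t=15: f(15,-5)=2548 f(15,-3)=4900 f(15,-1)=6420 f(15,1)=6434 f(15,3)=5005 f(15,5)=3003 f(15,7)=1365 f(15,9)=455 f(15,11)=105 f(15,13)=15 f(15,15)=1
t=16: f(16,-6)=2548 f(16,-4)=7448 f(16,-2)=11320 f(16,0)=12854 f(16,2)=11439 f(16,4)=8008 f(16,6)=4368 f(16,8)=1820 f(16,10)=560 f(16,12)=120 f(16,14)=16 f(16,16)=1
t=17: f(17,-5)=9996 f(17,-3)=18768 f(17,-1)=24174 f(17,1)=24293 f(17,3)=19447 f(17,5)=12376 f(17,7)=6188 f(17,9)=2380 f(17,11)=680 f(17,13)=136 f(17,15)=17 f(17,17)=1
t=18: f(18,-6)=9996 f(18,-4)=28764 f(18,-2)=42942 f(18,0)=48467 f(18,2)=43740 f(18,4)=31823 f(18,6)=18564 f(18,8)=8568 f(18,10)=3060 f(18,12)=816 f(18,14)=153 f(18,16)=18 f(18,18)=1
t=19: f(19,-5)=38760 f(19,-3)=71706 f(19,-1)=91409 f(19,1)=92207 f(19,3)=75563 f(19,5)=50387 f(19,7)=27132 f(19,9)=11628 f(19,11)=3876 f(19,13)=969 f(19,15)=171 f(19,17)=19 f(19,19)=1
Σ_s f(19,s) = 463828
P = 463828/524288 = 115957/131072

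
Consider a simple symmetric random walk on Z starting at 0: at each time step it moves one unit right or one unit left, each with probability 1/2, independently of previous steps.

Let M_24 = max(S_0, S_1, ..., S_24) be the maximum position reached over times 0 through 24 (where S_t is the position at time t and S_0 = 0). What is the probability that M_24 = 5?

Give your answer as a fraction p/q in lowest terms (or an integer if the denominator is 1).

Answer: 81719/1048576

Derivation:
Let M_24 = max(S_0,...,S_24). Use the reflection principle: for j ≥ 1, #{paths with M_24 ≥ j} = #{S_24 ≥ j} + #{S_24 ≥ j+1}.
By reflection, #{M_24 ≥ 5} = #{S_24 ≥ 5} + #{S_24 ≥ 6} = 2579130 + 2579130 = 5158260.
#{M_24 ≥ 6} = #{S_24 ≥ 6} + #{S_24 ≥ 7} = 2579130 + 1271626 = 3850756.
#{M_24 = 5} = 5158260 - 3850756 = 1307504.
P(M_24 = 5) = 1307504/16777216 = 81719/1048576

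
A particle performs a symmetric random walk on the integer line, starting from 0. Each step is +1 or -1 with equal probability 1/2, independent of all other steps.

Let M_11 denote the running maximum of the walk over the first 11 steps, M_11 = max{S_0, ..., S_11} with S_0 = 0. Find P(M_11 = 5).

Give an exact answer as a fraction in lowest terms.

Let M_11 = max(S_0,...,S_11). Use the reflection principle: for j ≥ 1, #{paths with M_11 ≥ j} = #{S_11 ≥ j} + #{S_11 ≥ j+1}.
By reflection, #{M_11 ≥ 5} = #{S_11 ≥ 5} + #{S_11 ≥ 6} = 232 + 67 = 299.
#{M_11 ≥ 6} = #{S_11 ≥ 6} + #{S_11 ≥ 7} = 67 + 67 = 134.
#{M_11 = 5} = 299 - 134 = 165.
P(M_11 = 5) = 165/2048 = 165/2048

Answer: 165/2048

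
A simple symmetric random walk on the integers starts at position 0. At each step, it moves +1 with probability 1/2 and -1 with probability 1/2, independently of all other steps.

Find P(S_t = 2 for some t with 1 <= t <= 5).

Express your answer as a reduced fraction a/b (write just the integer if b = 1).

Answer: 3/8

Derivation:
Count via complement. Let g(t,s) = #length-t paths at position s with S_1..S_t all ≠ 2.
g(t,s) = g(t-1,s-1) + g(t-1,s+1) for s ≠ 2; g(t,2) = 0.
t=0: g(0,0)=1
t=1: g(1,-1)=1 g(1,1)=1
t=2: g(2,-2)=1 g(2,0)=2
t=3: g(3,-3)=1 g(3,-1)=3 g(3,1)=2
t=4: g(4,-4)=1 g(4,-2)=4 g(4,0)=5
t=5: g(5,-5)=1 g(5,-3)=5 g(5,-1)=9 g(5,1)=5
Paths never hitting 2: Σ_s g(5,s) = 20
Paths hitting 2: 2^5 - 20 = 12
P = 12/32 = 3/8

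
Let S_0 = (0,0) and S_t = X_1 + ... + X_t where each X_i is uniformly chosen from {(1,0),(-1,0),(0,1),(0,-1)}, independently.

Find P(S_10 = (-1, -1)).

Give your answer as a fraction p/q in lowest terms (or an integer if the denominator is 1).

Let h be the number of horizontal steps (so 10-h are vertical). To end at (-1,-1) need (h-1)/2 right-steps and ((10-h)-1)/2 up-steps.
Sum over h with 1 ≤ h ≤ 9, h ≡ 1 (mod 2), 10-h ≡ 1 (mod 2):
h=1: C(10,1)·C(1,0)·C(9,4) = 10·1·126 = 1260
h=3: C(10,3)·C(3,1)·C(7,3) = 120·3·35 = 12600
h=5: C(10,5)·C(5,2)·C(5,2) = 252·10·10 = 25200
h=7: C(10,7)·C(7,3)·C(3,1) = 120·35·3 = 12600
h=9: C(10,9)·C(9,4)·C(1,0) = 10·126·1 = 1260
Total favorable: 52920
Total paths: 4^10 = 1048576
P = 52920/1048576 = 6615/131072

Answer: 6615/131072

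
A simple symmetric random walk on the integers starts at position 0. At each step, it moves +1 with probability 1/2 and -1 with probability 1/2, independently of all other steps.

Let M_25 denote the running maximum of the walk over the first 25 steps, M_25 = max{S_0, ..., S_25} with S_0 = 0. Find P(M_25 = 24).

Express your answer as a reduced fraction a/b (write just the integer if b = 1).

Let M_25 = max(S_0,...,S_25). Use the reflection principle: for j ≥ 1, #{paths with M_25 ≥ j} = #{S_25 ≥ j} + #{S_25 ≥ j+1}.
By reflection, #{M_25 ≥ 24} = #{S_25 ≥ 24} + #{S_25 ≥ 25} = 1 + 1 = 2.
#{M_25 ≥ 25} = #{S_25 ≥ 25} + #{S_25 ≥ 26} = 1 + 0 = 1.
#{M_25 = 24} = 2 - 1 = 1.
P(M_25 = 24) = 1/33554432 = 1/33554432

Answer: 1/33554432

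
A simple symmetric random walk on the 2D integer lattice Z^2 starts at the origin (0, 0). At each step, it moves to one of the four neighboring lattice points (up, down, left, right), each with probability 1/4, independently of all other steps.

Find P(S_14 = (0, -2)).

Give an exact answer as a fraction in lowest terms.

Answer: 9018009/268435456

Derivation:
Let h be the number of horizontal steps (so 14-h are vertical). To end at (0,-2) need (h+0)/2 right-steps and ((14-h)-2)/2 up-steps.
Sum over h with 0 ≤ h ≤ 12, h ≡ 0 (mod 2), 14-h ≡ 0 (mod 2):
h=0: C(14,0)·C(0,0)·C(14,6) = 1·1·3003 = 3003
h=2: C(14,2)·C(2,1)·C(12,5) = 91·2·792 = 144144
h=4: C(14,4)·C(4,2)·C(10,4) = 1001·6·210 = 1261260
h=6: C(14,6)·C(6,3)·C(8,3) = 3003·20·56 = 3363360
h=8: C(14,8)·C(8,4)·C(6,2) = 3003·70·15 = 3153150
h=10: C(14,10)·C(10,5)·C(4,1) = 1001·252·4 = 1009008
h=12: C(14,12)·C(12,6)·C(2,0) = 91·924·1 = 84084
Total favorable: 9018009
Total paths: 4^14 = 268435456
P = 9018009/268435456 = 9018009/268435456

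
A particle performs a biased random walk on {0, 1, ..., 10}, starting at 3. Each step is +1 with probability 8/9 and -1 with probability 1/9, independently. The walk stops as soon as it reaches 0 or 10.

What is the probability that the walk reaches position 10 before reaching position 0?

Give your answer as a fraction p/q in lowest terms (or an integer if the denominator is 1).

Biased walk: p = 8/9, q = 1/9, r = q/p = 1/8
Gambler's ruin: P(hit 10 before 0 | start at 3) = (1 - r^a)/(1 - r^N)
r^3 = 1/512; r^10 = 1/1073741824
P = (1 - 1/512) / (1 - 1/1073741824) = 511/512 / 1073741823/1073741824 = 153092096/153391689

Answer: 153092096/153391689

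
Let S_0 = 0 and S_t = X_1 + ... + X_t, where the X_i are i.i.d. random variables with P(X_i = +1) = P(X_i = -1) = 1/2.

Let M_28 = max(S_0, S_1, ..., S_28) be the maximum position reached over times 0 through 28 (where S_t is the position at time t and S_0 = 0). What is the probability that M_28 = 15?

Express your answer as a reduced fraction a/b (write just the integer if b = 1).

Let M_28 = max(S_0,...,S_28). Use the reflection principle: for j ≥ 1, #{paths with M_28 ≥ j} = #{S_28 ≥ j} + #{S_28 ≥ j+1}.
By reflection, #{M_28 ≥ 15} = #{S_28 ≥ 15} + #{S_28 ≥ 16} = 499178 + 499178 = 998356.
#{M_28 ≥ 16} = #{S_28 ≥ 16} + #{S_28 ≥ 17} = 499178 + 122438 = 621616.
#{M_28 = 15} = 998356 - 621616 = 376740.
P(M_28 = 15) = 376740/268435456 = 94185/67108864

Answer: 94185/67108864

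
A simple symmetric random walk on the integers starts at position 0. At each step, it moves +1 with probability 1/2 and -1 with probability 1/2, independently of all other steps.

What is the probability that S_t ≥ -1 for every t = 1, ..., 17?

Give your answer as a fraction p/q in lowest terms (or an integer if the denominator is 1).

Answer: 12155/32768

Derivation:
Let f(t,s) = #length-t paths at position s with S_1..S_t all ≥ -1.
f(t,s) = f(t-1,s-1) + f(t-1,s+1) for s ≥ -1; f(t,s) = 0 for s < -1.
t=0: f(0,0)=1
t=1: f(1,-1)=1 f(1,1)=1
t=2: f(2,0)=2 f(2,2)=1
t=3: f(3,-1)=2 f(3,1)=3 f(3,3)=1
t=4: f(4,0)=5 f(4,2)=4 f(4,4)=1
t=5: f(5,-1)=5 f(5,1)=9 f(5,3)=5 f(5,5)=1
t=6: f(6,0)=14 f(6,2)=14 f(6,4)=6 f(6,6)=1
t=7: f(7,-1)=14 f(7,1)=28 f(7,3)=20 f(7,5)=7 f(7,7)=1
t=8: f(8,0)=42 f(8,2)=48 f(8,4)=27 f(8,6)=8 f(8,8)=1
t=9: f(9,-1)=42 f(9,1)=90 f(9,3)=75 f(9,5)=35 f(9,7)=9 f(9,9)=1
t=10: f(10,0)=132 f(10,2)=165 f(10,4)=110 f(10,6)=44 f(10,8)=10 f(10,10)=1
t=11: f(11,-1)=132 f(11,1)=297 f(11,3)=275 f(11,5)=154 f(11,7)=54 f(11,9)=11 f(11,11)=1
t=12: f(12,0)=429 f(12,2)=572 f(12,4)=429 f(12,6)=208 f(12,8)=65 f(12,10)=12 f(12,12)=1
t=13: f(13,-1)=429 f(13,1)=1001 f(13,3)=1001 f(13,5)=637 f(13,7)=273 f(13,9)=77 f(13,11)=13 f(13,13)=1
t=14: f(14,0)=1430 f(14,2)=2002 f(14,4)=1638 f(14,6)=910 f(14,8)=350 f(14,10)=90 f(14,12)=14 f(14,14)=1
t=15: f(15,-1)=1430 f(15,1)=3432 f(15,3)=3640 f(15,5)=2548 f(15,7)=1260 f(15,9)=440 f(15,11)=104 f(15,13)=15 f(15,15)=1
t=16: f(16,0)=4862 f(16,2)=7072 f(16,4)=6188 f(16,6)=3808 f(16,8)=1700 f(16,10)=544 f(16,12)=119 f(16,14)=16 f(16,16)=1
t=17: f(17,-1)=4862 f(17,1)=11934 f(17,3)=13260 f(17,5)=9996 f(17,7)=5508 f(17,9)=2244 f(17,11)=663 f(17,13)=135 f(17,15)=17 f(17,17)=1
Σ_s f(17,s) = 48620
P = 48620/131072 = 12155/32768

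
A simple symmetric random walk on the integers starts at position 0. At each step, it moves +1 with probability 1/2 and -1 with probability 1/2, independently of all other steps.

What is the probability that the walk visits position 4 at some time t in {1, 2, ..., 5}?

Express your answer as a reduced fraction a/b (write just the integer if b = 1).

Answer: 1/16

Derivation:
Count via complement. Let g(t,s) = #length-t paths at position s with S_1..S_t all ≠ 4.
g(t,s) = g(t-1,s-1) + g(t-1,s+1) for s ≠ 4; g(t,4) = 0.
t=0: g(0,0)=1
t=1: g(1,-1)=1 g(1,1)=1
t=2: g(2,-2)=1 g(2,0)=2 g(2,2)=1
t=3: g(3,-3)=1 g(3,-1)=3 g(3,1)=3 g(3,3)=1
t=4: g(4,-4)=1 g(4,-2)=4 g(4,0)=6 g(4,2)=4
t=5: g(5,-5)=1 g(5,-3)=5 g(5,-1)=10 g(5,1)=10 g(5,3)=4
Paths never hitting 4: Σ_s g(5,s) = 30
Paths hitting 4: 2^5 - 30 = 2
P = 2/32 = 1/16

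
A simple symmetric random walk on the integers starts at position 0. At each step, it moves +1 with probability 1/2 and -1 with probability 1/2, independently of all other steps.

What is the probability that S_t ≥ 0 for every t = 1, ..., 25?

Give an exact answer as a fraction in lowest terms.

Answer: 1300075/8388608

Derivation:
Let f(t,s) = #length-t paths at position s with S_1..S_t all ≥ 0.
f(t,s) = f(t-1,s-1) + f(t-1,s+1) for s ≥ 0; f(t,s) = 0 for s < 0.
t=0: f(0,0)=1
t=1: f(1,1)=1
t=2: f(2,0)=1 f(2,2)=1
t=3: f(3,1)=2 f(3,3)=1
t=4: f(4,0)=2 f(4,2)=3 f(4,4)=1
t=5: f(5,1)=5 f(5,3)=4 f(5,5)=1
t=6: f(6,0)=5 f(6,2)=9 f(6,4)=5 f(6,6)=1
t=7: f(7,1)=14 f(7,3)=14 f(7,5)=6 f(7,7)=1
t=8: f(8,0)=14 f(8,2)=28 f(8,4)=20 f(8,6)=7 f(8,8)=1
t=9: f(9,1)=42 f(9,3)=48 f(9,5)=27 f(9,7)=8 f(9,9)=1
t=10: f(10,0)=42 f(10,2)=90 f(10,4)=75 f(10,6)=35 f(10,8)=9 f(10,10)=1
t=11: f(11,1)=132 f(11,3)=165 f(11,5)=110 f(11,7)=44 f(11,9)=10 f(11,11)=1
t=12: f(12,0)=132 f(12,2)=297 f(12,4)=275 f(12,6)=154 f(12,8)=54 f(12,10)=11 f(12,12)=1
t=13: f(13,1)=429 f(13,3)=572 f(13,5)=429 f(13,7)=208 f(13,9)=65 f(13,11)=12 f(13,13)=1
t=14: f(14,0)=429 f(14,2)=1001 f(14,4)=1001 f(14,6)=637 f(14,8)=273 f(14,10)=77 f(14,12)=13 f(14,14)=1
t=15: f(15,1)=1430 f(15,3)=2002 f(15,5)=1638 f(15,7)=910 f(15,9)=350 f(15,11)=90 f(15,13)=14 f(15,15)=1
t=16: f(16,0)=1430 f(16,2)=3432 f(16,4)=3640 f(16,6)=2548 f(16,8)=1260 f(16,10)=440 f(16,12)=104 f(16,14)=15 f(16,16)=1
t=17: f(17,1)=4862 f(17,3)=7072 f(17,5)=6188 f(17,7)=3808 f(17,9)=1700 f(17,11)=544 f(17,13)=119 f(17,15)=16 f(17,17)=1
t=18: f(18,0)=4862 f(18,2)=11934 f(18,4)=13260 f(18,6)=9996 f(18,8)=5508 f(18,10)=2244 f(18,12)=663 f(18,14)=135 f(18,16)=17 f(18,18)=1
t=19: f(19,1)=16796 f(19,3)=25194 f(19,5)=23256 f(19,7)=15504 f(19,9)=7752 f(19,11)=2907 f(19,13)=798 f(19,15)=152 f(19,17)=18 f(19,19)=1
t=20: f(20,0)=16796 f(20,2)=41990 f(20,4)=48450 f(20,6)=38760 f(20,8)=23256 f(20,10)=10659 f(20,12)=3705 f(20,14)=950 f(20,16)=170 f(20,18)=19 f(20,20)=1
t=21: f(21,1)=58786 f(21,3)=90440 f(21,5)=87210 f(21,7)=62016 f(21,9)=33915 f(21,11)=14364 f(21,13)=4655 f(21,15)=1120 f(21,17)=189 f(21,19)=20 f(21,21)=1
t=22: f(22,0)=58786 f(22,2)=149226 f(22,4)=177650 f(22,6)=149226 f(22,8)=95931 f(22,10)=48279 f(22,12)=19019 f(22,14)=5775 f(22,16)=1309 f(22,18)=209 f(22,20)=21 f(22,22)=1
t=23: f(23,1)=208012 f(23,3)=326876 f(23,5)=326876 f(23,7)=245157 f(23,9)=144210 f(23,11)=67298 f(23,13)=24794 f(23,15)=7084 f(23,17)=1518 f(23,19)=230 f(23,21)=22 f(23,23)=1
t=24: f(24,0)=208012 f(24,2)=534888 f(24,4)=653752 f(24,6)=572033 f(24,8)=389367 f(24,10)=211508 f(24,12)=92092 f(24,14)=31878 f(24,16)=8602 f(24,18)=1748 f(24,20)=252 f(24,22)=23 f(24,24)=1
t=25: f(25,1)=742900 f(25,3)=1188640 f(25,5)=1225785 f(25,7)=961400 f(25,9)=600875 f(25,11)=303600 f(25,13)=123970 f(25,15)=40480 f(25,17)=10350 f(25,19)=2000 f(25,21)=275 f(25,23)=24 f(25,25)=1
Σ_s f(25,s) = 5200300
P = 5200300/33554432 = 1300075/8388608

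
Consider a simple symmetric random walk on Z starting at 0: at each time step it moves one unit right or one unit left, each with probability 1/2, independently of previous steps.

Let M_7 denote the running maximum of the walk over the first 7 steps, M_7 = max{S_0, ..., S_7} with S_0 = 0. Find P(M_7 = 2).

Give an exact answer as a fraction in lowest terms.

Let M_7 = max(S_0,...,S_7). Use the reflection principle: for j ≥ 1, #{paths with M_7 ≥ j} = #{S_7 ≥ j} + #{S_7 ≥ j+1}.
By reflection, #{M_7 ≥ 2} = #{S_7 ≥ 2} + #{S_7 ≥ 3} = 29 + 29 = 58.
#{M_7 ≥ 3} = #{S_7 ≥ 3} + #{S_7 ≥ 4} = 29 + 8 = 37.
#{M_7 = 2} = 58 - 37 = 21.
P(M_7 = 2) = 21/128 = 21/128

Answer: 21/128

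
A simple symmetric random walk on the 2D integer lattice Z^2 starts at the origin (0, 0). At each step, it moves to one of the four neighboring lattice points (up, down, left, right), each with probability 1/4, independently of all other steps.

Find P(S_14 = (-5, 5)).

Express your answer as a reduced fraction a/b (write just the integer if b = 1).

Let h be the number of horizontal steps (so 14-h are vertical). To end at (-5,5) need (h-5)/2 right-steps and ((14-h)+5)/2 up-steps.
Sum over h with 5 ≤ h ≤ 9, h ≡ 1 (mod 2), 14-h ≡ 1 (mod 2):
h=5: C(14,5)·C(5,0)·C(9,7) = 2002·1·36 = 72072
h=7: C(14,7)·C(7,1)·C(7,6) = 3432·7·7 = 168168
h=9: C(14,9)·C(9,2)·C(5,5) = 2002·36·1 = 72072
Total favorable: 312312
Total paths: 4^14 = 268435456
P = 312312/268435456 = 39039/33554432

Answer: 39039/33554432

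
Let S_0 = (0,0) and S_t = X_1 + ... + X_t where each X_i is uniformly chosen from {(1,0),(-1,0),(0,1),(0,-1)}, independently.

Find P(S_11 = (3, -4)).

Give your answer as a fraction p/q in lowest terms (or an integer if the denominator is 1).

Answer: 12705/2097152

Derivation:
Let h be the number of horizontal steps (so 11-h are vertical). To end at (3,-4) need (h+3)/2 right-steps and ((11-h)-4)/2 up-steps.
Sum over h with 3 ≤ h ≤ 7, h ≡ 1 (mod 2), 11-h ≡ 0 (mod 2):
h=3: C(11,3)·C(3,3)·C(8,2) = 165·1·28 = 4620
h=5: C(11,5)·C(5,4)·C(6,1) = 462·5·6 = 13860
h=7: C(11,7)·C(7,5)·C(4,0) = 330·21·1 = 6930
Total favorable: 25410
Total paths: 4^11 = 4194304
P = 25410/4194304 = 12705/2097152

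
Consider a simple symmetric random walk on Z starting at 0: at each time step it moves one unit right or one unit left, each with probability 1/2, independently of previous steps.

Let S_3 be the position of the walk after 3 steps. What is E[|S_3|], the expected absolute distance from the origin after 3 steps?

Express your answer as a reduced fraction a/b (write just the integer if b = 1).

Answer: 3/2

Derivation:
S_3 takes values m ≡ 1 (mod 2) with |m| ≤ 3; P(S_3=m) = C(3,(3+m)/2)/2^3.
Total paths: 2^3 = 8
Distribution: P(S=-3)=1/8, P(S=-1)=3/8, P(S=1)=3/8, P(S=3)=1/8
E[|S_3|] = Σ_m |m|·P(S_3=m) = 12/8 = 3/2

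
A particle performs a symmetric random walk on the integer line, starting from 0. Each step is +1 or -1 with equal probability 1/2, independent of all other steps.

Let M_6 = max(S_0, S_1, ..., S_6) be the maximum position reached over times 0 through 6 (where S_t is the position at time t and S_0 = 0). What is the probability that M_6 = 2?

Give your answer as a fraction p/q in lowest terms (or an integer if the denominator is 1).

Answer: 15/64

Derivation:
Let M_6 = max(S_0,...,S_6). Use the reflection principle: for j ≥ 1, #{paths with M_6 ≥ j} = #{S_6 ≥ j} + #{S_6 ≥ j+1}.
By reflection, #{M_6 ≥ 2} = #{S_6 ≥ 2} + #{S_6 ≥ 3} = 22 + 7 = 29.
#{M_6 ≥ 3} = #{S_6 ≥ 3} + #{S_6 ≥ 4} = 7 + 7 = 14.
#{M_6 = 2} = 29 - 14 = 15.
P(M_6 = 2) = 15/64 = 15/64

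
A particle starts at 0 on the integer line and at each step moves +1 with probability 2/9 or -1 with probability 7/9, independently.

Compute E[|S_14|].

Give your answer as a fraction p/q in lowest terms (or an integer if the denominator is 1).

S_14 takes values m ≡ 0 (mod 2) with |m| ≤ 14; P(S_14=m) = C(14,(14+m)/2) · (2/9)^((14+m)/2) · (7/9)^((14-m)/2).
Distribution: P(S=-14)=678223072849/22876792454961, P(S=-12)=2712892291396/22876792454961, P(S=-10)=5038228541164/22876792454961, P(S=-8)=5757975475616/22876792454961, P(S=-6)=4524123587984/22876792454961, P(S=-4)=2585213478848/22876792454961, P(S=-2)=369316211264/7625597484987, P(S=0)=120593048576/7625597484987, P(S=2)=30148262144/7625597484987, P(S=4)=17227578368/22876792454961, P(S=6)=2461082624/22876792454961, P(S=8)=255696896/22876792454961, P(S=10)=18264064/22876792454961, P(S=12)=802816/22876792454961, P(S=14)=16384/22876792454961
E[|S_14|] = Σ_m |m|·P(S_14=m) = 59488072301714/7625597484987

Answer: 59488072301714/7625597484987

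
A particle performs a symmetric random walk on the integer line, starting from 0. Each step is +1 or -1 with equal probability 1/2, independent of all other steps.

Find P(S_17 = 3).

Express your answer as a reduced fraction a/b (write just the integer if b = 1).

To reach position 3 after 17 steps: need 10 steps of +1 and 7 of -1.
Favorable paths: C(17,10) = 19448
Total paths: 2^17 = 131072
P = 19448/131072 = 2431/16384

Answer: 2431/16384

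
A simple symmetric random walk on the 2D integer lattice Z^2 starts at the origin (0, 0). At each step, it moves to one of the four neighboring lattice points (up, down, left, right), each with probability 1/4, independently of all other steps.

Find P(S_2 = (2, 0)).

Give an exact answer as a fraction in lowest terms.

Let h be the number of horizontal steps (so 2-h are vertical). To end at (2,0) need (h+2)/2 right-steps and ((2-h)+0)/2 up-steps.
Sum over h with 2 ≤ h ≤ 2, h ≡ 0 (mod 2), 2-h ≡ 0 (mod 2):
h=2: C(2,2)·C(2,2)·C(0,0) = 1·1·1 = 1
Total favorable: 1
Total paths: 4^2 = 16
P = 1/16 = 1/16

Answer: 1/16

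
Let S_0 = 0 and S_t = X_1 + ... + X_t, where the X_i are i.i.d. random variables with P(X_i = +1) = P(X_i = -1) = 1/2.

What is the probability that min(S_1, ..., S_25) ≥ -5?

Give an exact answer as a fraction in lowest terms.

Let f(t,s) = #length-t paths at position s with S_1..S_t all ≥ -5.
f(t,s) = f(t-1,s-1) + f(t-1,s+1) for s ≥ -5; f(t,s) = 0 for s < -5.
t=0: f(0,0)=1
t=1: f(1,-1)=1 f(1,1)=1
t=2: f(2,-2)=1 f(2,0)=2 f(2,2)=1
t=3: f(3,-3)=1 f(3,-1)=3 f(3,1)=3 f(3,3)=1
t=4: f(4,-4)=1 f(4,-2)=4 f(4,0)=6 f(4,2)=4 f(4,4)=1
t=5: f(5,-5)=1 f(5,-3)=5 f(5,-1)=10 f(5,1)=10 f(5,3)=5 f(5,5)=1
t=6: f(6,-4)=6 f(6,-2)=15 f(6,0)=20 f(6,2)=15 f(6,4)=6 f(6,6)=1
t=7: f(7,-5)=6 f(7,-3)=21 f(7,-1)=35 f(7,1)=35 f(7,3)=21 f(7,5)=7 f(7,7)=1
t=8: f(8,-4)=27 f(8,-2)=56 f(8,0)=70 f(8,2)=56 f(8,4)=28 f(8,6)=8 f(8,8)=1
t=9: f(9,-5)=27 f(9,-3)=83 f(9,-1)=126 f(9,1)=126 f(9,3)=84 f(9,5)=36 f(9,7)=9 f(9,9)=1
t=10: f(10,-4)=110 f(10,-2)=209 f(10,0)=252 f(10,2)=210 f(10,4)=120 f(10,6)=45 f(10,8)=10 f(10,10)=1
t=11: f(11,-5)=110 f(11,-3)=319 f(11,-1)=461 f(11,1)=462 f(11,3)=330 f(11,5)=165 f(11,7)=55 f(11,9)=11 f(11,11)=1
t=12: f(12,-4)=429 f(12,-2)=780 f(12,0)=923 f(12,2)=792 f(12,4)=495 f(12,6)=220 f(12,8)=66 f(12,10)=12 f(12,12)=1
t=13: f(13,-5)=429 f(13,-3)=1209 f(13,-1)=1703 f(13,1)=1715 f(13,3)=1287 f(13,5)=715 f(13,7)=286 f(13,9)=78 f(13,11)=13 f(13,13)=1
t=14: f(14,-4)=1638 f(14,-2)=2912 f(14,0)=3418 f(14,2)=3002 f(14,4)=2002 f(14,6)=1001 f(14,8)=364 f(14,10)=91 f(14,12)=14 f(14,14)=1
t=15: f(15,-5)=1638 f(15,-3)=4550 f(15,-1)=6330 f(15,1)=6420 f(15,3)=5004 f(15,5)=3003 f(15,7)=1365 f(15,9)=455 f(15,11)=105 f(15,13)=15 f(15,15)=1
t=16: f(16,-4)=6188 f(16,-2)=10880 f(16,0)=12750 f(16,2)=11424 f(16,4)=8007 f(16,6)=4368 f(16,8)=1820 f(16,10)=560 f(16,12)=120 f(16,14)=16 f(16,16)=1
t=17: f(17,-5)=6188 f(17,-3)=17068 f(17,-1)=23630 f(17,1)=24174 f(17,3)=19431 f(17,5)=12375 f(17,7)=6188 f(17,9)=2380 f(17,11)=680 f(17,13)=136 f(17,15)=17 f(17,17)=1
t=18: f(18,-4)=23256 f(18,-2)=40698 f(18,0)=47804 f(18,2)=43605 f(18,4)=31806 f(18,6)=18563 f(18,8)=8568 f(18,10)=3060 f(18,12)=816 f(18,14)=153 f(18,16)=18 f(18,18)=1
t=19: f(19,-5)=23256 f(19,-3)=63954 f(19,-1)=88502 f(19,1)=91409 f(19,3)=75411 f(19,5)=50369 f(19,7)=27131 f(19,9)=11628 f(19,11)=3876 f(19,13)=969 f(19,15)=171 f(19,17)=19 f(19,19)=1
t=20: f(20,-4)=87210 f(20,-2)=152456 f(20,0)=179911 f(20,2)=166820 f(20,4)=125780 f(20,6)=77500 f(20,8)=38759 f(20,10)=15504 f(20,12)=4845 f(20,14)=1140 f(20,16)=190 f(20,18)=20 f(20,20)=1
t=21: f(21,-5)=87210 f(21,-3)=239666 f(21,-1)=332367 f(21,1)=346731 f(21,3)=292600 f(21,5)=203280 f(21,7)=116259 f(21,9)=54263 f(21,11)=20349 f(21,13)=5985 f(21,15)=1330 f(21,17)=210 f(21,19)=21 f(21,21)=1
t=22: f(22,-4)=326876 f(22,-2)=572033 f(22,0)=679098 f(22,2)=639331 f(22,4)=495880 f(22,6)=319539 f(22,8)=170522 f(22,10)=74612 f(22,12)=26334 f(22,14)=7315 f(22,16)=1540 f(22,18)=231 f(22,20)=22 f(22,22)=1
t=23: f(23,-5)=326876 f(23,-3)=898909 f(23,-1)=1251131 f(23,1)=1318429 f(23,3)=1135211 f(23,5)=815419 f(23,7)=490061 f(23,9)=245134 f(23,11)=100946 f(23,13)=33649 f(23,15)=8855 f(23,17)=1771 f(23,19)=253 f(23,21)=23 f(23,23)=1
t=24: f(24,-4)=1225785 f(24,-2)=2150040 f(24,0)=2569560 f(24,2)=2453640 f(24,4)=1950630 f(24,6)=1305480 f(24,8)=735195 f(24,10)=346080 f(24,12)=134595 f(24,14)=42504 f(24,16)=10626 f(24,18)=2024 f(24,20)=276 f(24,22)=24 f(24,24)=1
t=25: f(25,-5)=1225785 f(25,-3)=3375825 f(25,-1)=4719600 f(25,1)=5023200 f(25,3)=4404270 f(25,5)=3256110 f(25,7)=2040675 f(25,9)=1081275 f(25,11)=480675 f(25,13)=177099 f(25,15)=53130 f(25,17)=12650 f(25,19)=2300 f(25,21)=300 f(25,23)=25 f(25,25)=1
Σ_s f(25,s) = 25852920
P = 25852920/33554432 = 3231615/4194304

Answer: 3231615/4194304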